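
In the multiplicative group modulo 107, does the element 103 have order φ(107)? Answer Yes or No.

Yes

φ(107) = 107 − 1 = 106 = 2 · 53.
An element g generates (Z/107Z)^× iff g^(106/q) ≢ 1 (mod 107) for each prime q ∈ {2, 53}.
103^53 ≡ 106 (mod 107)  [q = 2: ≢ 1 ✓]
103^2 ≡ 16 (mod 107)  [q = 53: ≢ 1 ✓]
All checks pass, so 103 has order 106 and is a primitive root modulo 107.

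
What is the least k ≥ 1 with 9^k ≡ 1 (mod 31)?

15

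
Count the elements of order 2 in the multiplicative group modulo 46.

φ(46) = φ(2)·φ(23) = 1·22 = 22 = 2 · 11.
In a cyclic group of order 22, there are φ(d) elements of order d for each divisor d of 22, and zero for non-divisors.
2 | 22, and φ(2) = 2 − 1 = 1.

1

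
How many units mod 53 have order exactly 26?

φ(53) = 53 − 1 = 52 = 2^2 · 13.
In a cyclic group of order 52, there are φ(d) elements of order d for each divisor d of 52, and zero for non-divisors.
26 = 2 · 13 divides 52, and φ(26) = 12.

12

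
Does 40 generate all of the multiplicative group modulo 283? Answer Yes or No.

No

φ(283) = 283 − 1 = 282 = 2 · 3 · 47.
An element g generates (Z/283Z)^× iff g^(282/q) ≢ 1 (mod 283) for each prime q ∈ {2, 3, 47}.
40^141 ≡ 1 (mod 283)  [q = 2: ≡ 1 ✗]
40^94 ≡ 44 (mod 283)  [q = 3: ≢ 1 ✓]
40^6 ≡ 66 (mod 283)  [q = 47: ≢ 1 ✓]
40^141 ≡ 1 shows ord(40) | 141, strictly less than φ(283); not a primitive root.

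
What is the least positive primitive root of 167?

5

φ(167) = 167 − 1 = 166 = 2 · 83.
g is a primitive root iff g^(166/q) ≢ 1 (mod 167) for each prime q ∈ {2, 83}.
g = 2: 2^83 ≡ 1 — hits 1, so not a primitive root.
g = 3: 3^83 ≡ 1 — hits 1, so not a primitive root.
g = 4: 4^83 ≡ 1 — hits 1, so not a primitive root.
g = 5: 5^83 ≡ 166; 5^2 ≡ 25 — none is 1, so 5 is a primitive root.
Hence the least primitive root of 167 is 5.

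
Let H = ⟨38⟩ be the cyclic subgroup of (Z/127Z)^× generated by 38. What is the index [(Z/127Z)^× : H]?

6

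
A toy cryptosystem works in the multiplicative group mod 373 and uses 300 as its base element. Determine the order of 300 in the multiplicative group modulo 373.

ord(300) | φ(373) = 373 − 1 = 372 = 2^2 · 3 · 31.
Divisors of 372: 1, 2, 3, 4, 6, 12, 31, 62, 93, 124, 186, 372.
Evaluate successive powers at the divisors of 372:
300^1 ≡ 300 (mod 373)
300^2 ≡ 107 (mod 373)
300^3 ≡ 22 (mod 373)
300^4 ≡ 259 (mod 373)
300^6 ≡ 111 (mod 373)
300^12 ≡ 12 (mod 373)
300^31 ≡ 285 (mod 373)
300^62 ≡ 284 (mod 373)
300^93 ≡ 372 (mod 373)
300^124 ≡ 88 (mod 373)
300^186 ≡ 1 (mod 373) ✓
Therefore the multiplicative order of 300 modulo 373 is 186.

186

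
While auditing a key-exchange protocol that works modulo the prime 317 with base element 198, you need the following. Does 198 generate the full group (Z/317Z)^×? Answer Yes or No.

Yes

φ(317) = 317 − 1 = 316 = 2^2 · 79.
It suffices to check that the order of 198 is not a proper divisor of 316: compute 198^(316/q) for q ∈ {2, 79}.
198^158 ≡ 316 (mod 317)  [q = 2: ≢ 1 ✓]
198^4 ≡ 38 (mod 317)  [q = 79: ≢ 1 ✓]
Every test exponent gives a nontrivial residue, hence 198 generates the full group.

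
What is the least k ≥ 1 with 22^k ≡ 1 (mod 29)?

Since 22 ∈ (Z/29Z)^×, its order divides φ(29) = 29 − 1 = 28 = 2^2 · 7.
Divisors of 28: 1, 2, 4, 7, 14, 28.
Test each divisor d:
22^1 ≡ 22
22^2 ≡ 20
22^4 ≡ 23
22^7 ≡ 28
22^14 ≡ 1
The smallest such exponent is 14, so the order of 22 is 14.

14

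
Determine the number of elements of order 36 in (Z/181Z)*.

12

φ(181) = 181 − 1 = 180 = 2^2 · 3^2 · 5.
In a cyclic group of order 180, there are φ(d) elements of order d for each divisor d of 180, and zero for non-divisors.
36 = 2^2 · 3^2 divides 180, and φ(36) = 12.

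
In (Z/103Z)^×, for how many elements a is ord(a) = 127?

φ(103) = 103 − 1 = 102 = 2 · 3 · 17.
(Z/103Z)^× is cyclic (|G| = 102); a cyclic group of order m has exactly φ(d) elements of each order d | m, and none otherwise.
Since 127 ∤ 102, the count is 0.

0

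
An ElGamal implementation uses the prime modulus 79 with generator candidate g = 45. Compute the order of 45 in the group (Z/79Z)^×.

Since 45 ∈ (Z/79Z)^×, its order divides φ(79) = 79 − 1 = 78 = 2 · 3 · 13.
Divisors of 78: 1, 2, 3, 6, 13, 26, 39, 78.
Check 45^d mod 79 for each divisor in increasing order:
45^1 ≡ 45 (mod 79)
45^2 ≡ 50 (mod 79)
45^3 ≡ 38 (mod 79)
45^6 ≡ 22 (mod 79)
45^13 ≡ 55 (mod 79)
45^26 ≡ 23 (mod 79)
45^39 ≡ 1 (mod 79) ✓
Hence ord(45) = 39.

39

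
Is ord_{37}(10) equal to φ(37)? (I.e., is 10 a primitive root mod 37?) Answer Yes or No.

φ(37) = 37 − 1 = 36 = 2^2 · 3^2.
10 is a primitive root mod 37 iff 10^(φ(37)/q) ≢ 1 for every prime q | φ(37), i.e. q ∈ {2, 3}.
10^18 ≡ 1 (mod 37)  [q = 2: ≡ 1 ✗]
10^12 ≡ 1 (mod 37)  [q = 3: ≡ 1 ✗]
The check at q = 2 fails, so 10 generates a proper subgroup.

No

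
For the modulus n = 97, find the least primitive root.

5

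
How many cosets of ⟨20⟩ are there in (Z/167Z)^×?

1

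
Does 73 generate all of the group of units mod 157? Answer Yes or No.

Yes

φ(157) = 157 − 1 = 156 = 2^2 · 3 · 13.
It suffices to check that the order of 73 is not a proper divisor of 156: compute 73^(156/q) for q ∈ {2, 3, 13}.
73^78 ≡ 156 (mod 157)  [q = 2: ≢ 1 ✓]
73^52 ≡ 12 (mod 157)  [q = 3: ≢ 1 ✓]
73^12 ≡ 153 (mod 157)  [q = 13: ≢ 1 ✓]
Every test exponent gives a nontrivial residue, hence 73 generates the full group.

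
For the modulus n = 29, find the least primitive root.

φ(29) = 29 − 1 = 28 = 2^2 · 7.
Test candidates g = 2, 3, … against the prime factors q ∈ {2, 7} of φ(29): g is a generator iff g^(28/q) ≢ 1 for every such q.
g = 2: 2^14 ≡ 28; 2^4 ≡ 16 — none is 1, so 2 is a primitive root.
The smallest primitive root modulo 29 is 2.

2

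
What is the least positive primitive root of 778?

3

φ(778) = φ(2)·φ(389) = 1·388 = 388 = 2^2 · 97.
Test candidates g = 2, 3, … against the prime factors q ∈ {2, 97} of φ(778): g is a generator iff g^(388/q) ≢ 1 for every such q.
g = 2: gcd(2, 778) = 2 > 1, not a unit — skip.
g = 3: 3^194 ≡ 777; 3^4 ≡ 81 — none is 1, so 3 is a primitive root.
The smallest primitive root modulo 778 is 3.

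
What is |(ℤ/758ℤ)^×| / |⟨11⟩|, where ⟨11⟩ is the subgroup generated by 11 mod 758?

ord(11) | φ(758) = φ(2)·φ(379) = 1·378 = 378 = 2 · 3^3 · 7.
Divisors of 378: 1, 2, 3, 6, 7, 9, 14, 18, 21, 27, 42, 54, 63, 126, 189, 378.
Check 11^d mod 758 for each divisor in increasing order:
11^1 ≡ 11 (mod 758)
11^2 ≡ 121 (mod 758)
11^3 ≡ 573 (mod 758)
11^6 ≡ 115 (mod 758)
11^7 ≡ 507 (mod 758)
11^9 ≡ 707 (mod 758)
11^14 ≡ 87 (mod 758)
11^18 ≡ 327 (mod 758)
11^21 ≡ 145 (mod 758)
11^27 ≡ 757 (mod 758)
11^42 ≡ 559 (mod 758)
11^54 ≡ 1 (mod 758) ✓
Thus |⟨11⟩| = ord(11) = 54.
Index = |(Z/758Z)^×| / |⟨11⟩| = 378 / 54 = 7.

7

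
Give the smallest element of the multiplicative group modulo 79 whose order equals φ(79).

3

φ(79) = 79 − 1 = 78 = 2 · 3 · 13.
g is a primitive root iff g^(78/q) ≢ 1 (mod 79) for each prime q ∈ {2, 3, 13}.
g = 2: 2^39 ≡ 1 — hits 1, so not a primitive root.
g = 3: 3^39 ≡ 78; 3^26 ≡ 23; 3^6 ≡ 18 — none is 1, so 3 is a primitive root.
Hence the least primitive root of 79 is 3.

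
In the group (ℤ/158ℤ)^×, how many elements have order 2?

1

φ(158) = φ(2)·φ(79) = 1·78 = 78 = 2 · 3 · 13.
Since (Z/158Z)^× is cyclic of order 78, the number of elements of order d is φ(d) when d | 78 and 0 otherwise.
2 | 78, and φ(2) = 2 − 1 = 1.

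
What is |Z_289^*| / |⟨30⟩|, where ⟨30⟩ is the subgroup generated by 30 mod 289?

By Lagrange's theorem, ord_289(30) divides φ(289) = φ(17^2) = 17·(17−1) = 272 = 2^4 · 17.
Divisors of 272: 1, 2, 4, 8, 16, 17, 34, 68, 136, 272.
Check 30^d mod 289 for each divisor in increasing order:
30^1 ≡ 30 (mod 289)
30^2 ≡ 33 (mod 289)
30^4 ≡ 222 (mod 289)
30^8 ≡ 154 (mod 289)
30^16 ≡ 18 (mod 289)
30^17 ≡ 251 (mod 289)
30^34 ≡ 288 (mod 289)
30^68 ≡ 1 (mod 289) ✓
So ord_289(30) = 68, hence |⟨30⟩| = 68.
Index = |(Z/289Z)^×| / |⟨30⟩| = 272 / 68 = 4.

4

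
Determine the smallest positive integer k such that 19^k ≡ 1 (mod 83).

82

By Lagrange's theorem, ord_83(19) divides φ(83) = 83 − 1 = 82 = 2 · 41.
Divisors of 82: 1, 2, 41, 82.
Compute 19^d (mod 83) for the divisors d until we hit 1:
19^1 ≡ 19 (mod 83)
19^2 ≡ 29 (mod 83)
19^41 ≡ 82 (mod 83)
19^82 ≡ 1 (mod 83) ✓
So ord_83(19) = 82.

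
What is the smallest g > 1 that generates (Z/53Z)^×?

φ(53) = 53 − 1 = 52 = 2^2 · 13.
g is a primitive root iff g^(52/q) ≢ 1 (mod 53) for each prime q ∈ {2, 13}.
g = 2: 2^26 ≡ 52; 2^4 ≡ 16 — none is 1, so 2 is a primitive root.
Hence the least primitive root of 53 is 2.

2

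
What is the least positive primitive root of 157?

5

φ(157) = 157 − 1 = 156 = 2^2 · 3 · 13.
Test candidates g = 2, 3, … against the prime factors q ∈ {2, 3, 13} of φ(157): g is a generator iff g^(156/q) ≢ 1 for every such q.
g = 2: 2^78 ≡ 156; 2^52 ≡ 1 — hits 1, so not a primitive root.
g = 3: 3^78 ≡ 1 — hits 1, so not a primitive root.
g = 4: 4^78 ≡ 1 — hits 1, so not a primitive root.
g = 5: 5^78 ≡ 156; 5^52 ≡ 12; 5^12 ≡ 130 — none is 1, so 5 is a primitive root.
Hence the least primitive root of 157 is 5.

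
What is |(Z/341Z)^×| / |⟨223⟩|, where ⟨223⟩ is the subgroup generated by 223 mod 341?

10

Since 223 ∈ (Z/341Z)^×, its order divides φ(341) = φ(11·31) = (11−1)·(31−1) = 10·30 = 300 = 2^2 · 3 · 5^2.
Divisors of 300: 1, 2, 3, 4, 5, 6, 10, 12, 15, 20, 25, 30, 50, 60, 75, 100, 150, 300.
Compute 223^d (mod 341) for the divisors d until we hit 1:
223^1 ≡ 223 (mod 341)
223^2 ≡ 284 (mod 341)
223^3 ≡ 247 (mod 341)
223^4 ≡ 180 (mod 341)
223^5 ≡ 243 (mod 341)
223^6 ≡ 311 (mod 341)
223^10 ≡ 56 (mod 341)
223^12 ≡ 218 (mod 341)
223^15 ≡ 309 (mod 341)
223^20 ≡ 67 (mod 341)
223^25 ≡ 254 (mod 341)
223^30 ≡ 1 (mod 341) ✓
Thus |⟨223⟩| = ord(223) = 30.
[(Z/341Z)^× : ⟨223⟩] = 300/30 = 10.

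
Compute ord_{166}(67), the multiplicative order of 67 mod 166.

82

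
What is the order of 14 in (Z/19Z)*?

18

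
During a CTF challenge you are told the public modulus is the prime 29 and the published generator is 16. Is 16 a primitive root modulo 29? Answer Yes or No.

φ(29) = 29 − 1 = 28 = 2^2 · 7.
Test 16^(28/q) mod 29 for each prime factor q of 28:
16^14 ≡ 1 (mod 29)  [q = 2: ≡ 1 ✗]
16^4 ≡ 25 (mod 29)  [q = 7: ≢ 1 ✓]
16^14 ≡ 1 shows ord(16) | 14, strictly less than φ(29); not a primitive root.

No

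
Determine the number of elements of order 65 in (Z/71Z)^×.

φ(71) = 71 − 1 = 70 = 2 · 5 · 7.
(Z/71Z)^× is cyclic (|G| = 70); a cyclic group of order m has exactly φ(d) elements of each order d | m, and none otherwise.
Since 65 ∤ 70, the count is 0.

0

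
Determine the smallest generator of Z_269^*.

2

φ(269) = 269 − 1 = 268 = 2^2 · 67.
Test candidates g = 2, 3, … against the prime factors q ∈ {2, 67} of φ(269): g is a generator iff g^(268/q) ≢ 1 for every such q.
g = 2: 2^134 ≡ 268; 2^4 ≡ 16 — none is 1, so 2 is a primitive root.
Hence the least primitive root of 269 is 2.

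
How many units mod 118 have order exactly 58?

28

φ(118) = φ(2)·φ(59) = 1·58 = 58 = 2 · 29.
Since (Z/118Z)^× is cyclic of order 58, the number of elements of order d is φ(d) when d | 58 and 0 otherwise.
58 = 2 · 29 divides 58, and φ(58) = 28.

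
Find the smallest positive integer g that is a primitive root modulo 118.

11

φ(118) = φ(2)·φ(59) = 1·58 = 58 = 2 · 29.
g is a primitive root iff g^(58/q) ≢ 1 (mod 118) for each prime q ∈ {2, 29}.
g = 2: gcd(2, 118) = 2 > 1, not a unit — skip.
g = 3: 3^29 ≡ 1 — hits 1, so not a primitive root.
g = 4: gcd(4, 118) = 2 > 1, not a unit — skip.
g = 5: 5^29 ≡ 1 — hits 1, so not a primitive root.
g = 6: gcd(6, 118) = 2 > 1, not a unit — skip.
g = 7: 7^29 ≡ 1 — hits 1, so not a primitive root.
g = 8: gcd(8, 118) = 2 > 1, not a unit — skip.
g = 9: 9^29 ≡ 1 — hits 1, so not a primitive root.
g = 10: gcd(10, 118) = 2 > 1, not a unit — skip.
g = 11: 11^29 ≡ 117; 11^2 ≡ 3 — none is 1, so 11 is a primitive root.
So 11 is the smallest generator of (Z/118Z)^×.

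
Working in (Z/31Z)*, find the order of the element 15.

10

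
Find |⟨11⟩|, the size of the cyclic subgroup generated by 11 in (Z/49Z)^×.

21

Since 11 ∈ (Z/49Z)^×, its order divides φ(49) = φ(7^2) = 7·(7−1) = 42 = 2 · 3 · 7.
Divisors of 42: 1, 2, 3, 6, 7, 14, 21, 42.
Compute 11^d (mod 49) for the divisors d until we hit 1:
11^1 ≡ 11
11^2 ≡ 23
11^3 ≡ 8
11^6 ≡ 15
11^7 ≡ 18
11^14 ≡ 30
11^21 ≡ 1
Therefore the multiplicative order of 11 modulo 49 is 21.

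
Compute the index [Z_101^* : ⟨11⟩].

By Lagrange's theorem, ord_101(11) divides φ(101) = 101 − 1 = 100 = 2^2 · 5^2.
Divisors of 100: 1, 2, 4, 5, 10, 20, 25, 50, 100.
Evaluate successive powers at the divisors of 100:
11^1 ≡ 11
11^2 ≡ 20
11^4 ≡ 97
11^5 ≡ 57
11^10 ≡ 17
11^20 ≡ 87
11^25 ≡ 10
11^50 ≡ 100
11^100 ≡ 1
The order of 11 is 100, so the subgroup it generates has 100 elements.
Index = |(Z/101Z)^×| / |⟨11⟩| = 100 / 100 = 1.

1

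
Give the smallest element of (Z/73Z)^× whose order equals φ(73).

5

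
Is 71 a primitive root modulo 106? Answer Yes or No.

φ(106) = φ(2)·φ(53) = 1·52 = 52 = 2^2 · 13.
71 is a primitive root mod 106 iff 71^(φ(106)/q) ≢ 1 for every prime q | φ(106), i.e. q ∈ {2, 13}.
71^26 ≡ 105 (mod 106)  [q = 2: ≢ 1 ✓]
71^4 ≡ 89 (mod 106)  [q = 13: ≢ 1 ✓]
None equal 1, so ord_106(71) = 52: 71 is a primitive root.

Yes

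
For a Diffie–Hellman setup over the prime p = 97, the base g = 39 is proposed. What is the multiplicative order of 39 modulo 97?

96

By Lagrange's theorem, ord_97(39) divides φ(97) = 97 − 1 = 96 = 2^5 · 3.
Divisors of 96: 1, 2, 3, 4, 6, 8, 12, 16, 24, 32, 48, 96.
Compute 39^d (mod 97) for the divisors d until we hit 1:
39^1 ≡ 39 (mod 97)
39^2 ≡ 66 (mod 97)
39^3 ≡ 52 (mod 97)
39^4 ≡ 88 (mod 97)
39^6 ≡ 85 (mod 97)
39^8 ≡ 81 (mod 97)
39^12 ≡ 47 (mod 97)
39^16 ≡ 62 (mod 97)
39^24 ≡ 75 (mod 97)
39^32 ≡ 61 (mod 97)
39^48 ≡ 96 (mod 97)
39^96 ≡ 1 (mod 97) ✓
Hence ord(39) = 96.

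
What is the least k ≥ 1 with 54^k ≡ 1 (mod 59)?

58

Since 54 ∈ (Z/59Z)^×, its order divides φ(59) = 59 − 1 = 58 = 2 · 29.
Divisors of 58: 1, 2, 29, 58.
Compute 54^d (mod 59) for the divisors d until we hit 1:
54^1 ≡ 54
54^2 ≡ 25
54^29 ≡ 58
54^58 ≡ 1
Therefore the multiplicative order of 54 modulo 59 is 58.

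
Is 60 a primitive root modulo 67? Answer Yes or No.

φ(67) = 67 − 1 = 66 = 2 · 3 · 11.
Test 60^(66/q) mod 67 for each prime factor q of 66:
60^33 ≡ 1 (mod 67)  [q = 2: ≡ 1 ✗]
60^22 ≡ 29 (mod 67)  [q = 3: ≢ 1 ✓]
60^6 ≡ 64 (mod 67)  [q = 11: ≢ 1 ✓]
60^33 ≡ 1 shows ord(60) | 33, strictly less than φ(67); not a primitive root.

No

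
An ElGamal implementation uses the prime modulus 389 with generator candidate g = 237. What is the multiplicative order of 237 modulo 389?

Since 237 ∈ (Z/389Z)^×, its order divides φ(389) = 389 − 1 = 388 = 2^2 · 97.
Divisors of 388: 1, 2, 4, 97, 194, 388.
Compute 237^d (mod 389) for the divisors d until we hit 1:
237^1 ≡ 237 (mod 389)
237^2 ≡ 153 (mod 389)
237^4 ≡ 69 (mod 389)
237^97 ≡ 274 (mod 389)
237^194 ≡ 388 (mod 389)
237^388 ≡ 1 (mod 389) ✓
Hence ord(237) = 388.

388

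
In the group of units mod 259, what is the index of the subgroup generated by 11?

Since 11 ∈ (Z/259Z)^×, its order divides φ(259) = φ(7·37) = (7−1)·(37−1) = 6·36 = 216 = 2^3 · 3^3.
Divisors of 216: 1, 2, 3, 4, 6, 8, 9, 12, 18, 24, 27, 36, 54, 72, 108, 216.
Compute 11^d (mod 259) for the divisors d until we hit 1:
11^1 ≡ 11
11^2 ≡ 121
11^3 ≡ 36
11^4 ≡ 137
11^6 ≡ 1
So ord_259(11) = 6, hence |⟨11⟩| = 6.
[(Z/259Z)^× : ⟨11⟩] = 216/6 = 36.

36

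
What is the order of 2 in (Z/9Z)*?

6

ord(2) | φ(9) = φ(3^2) = 3·(3−1) = 6 = 2 · 3.
Divisors of 6: 1, 2, 3, 6.
Compute 2^d (mod 9) for the divisors d until we hit 1:
2^1 ≡ 2 (mod 9)
2^2 ≡ 4 (mod 9)
2^3 ≡ 8 (mod 9)
2^6 ≡ 1 (mod 9) ✓
The smallest such exponent is 6, so the order of 2 is 6.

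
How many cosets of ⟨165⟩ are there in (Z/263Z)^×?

1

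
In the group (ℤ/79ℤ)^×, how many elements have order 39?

φ(79) = 79 − 1 = 78 = 2 · 3 · 13.
Since (Z/79Z)^× is cyclic of order 78, the number of elements of order d is φ(d) when d | 78 and 0 otherwise.
39 = 3 · 13 divides 78, and φ(39) = 24.

24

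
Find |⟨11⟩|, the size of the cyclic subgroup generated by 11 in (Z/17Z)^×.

Since 11 ∈ (Z/17Z)^×, its order divides φ(17) = 17 − 1 = 16 = 2^4.
Divisors of 16: 1, 2, 4, 8, 16.
Test each divisor d:
11^1 ≡ 11 (mod 17)
11^2 ≡ 2 (mod 17)
11^4 ≡ 4 (mod 17)
11^8 ≡ 16 (mod 17)
11^16 ≡ 1 (mod 17) ✓
The smallest such exponent is 16, so the order of 11 is 16.

16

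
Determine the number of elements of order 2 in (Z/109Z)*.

1

φ(109) = 109 − 1 = 108 = 2^2 · 3^3.
(Z/109Z)^× is cyclic (|G| = 108); a cyclic group of order m has exactly φ(d) elements of each order d | m, and none otherwise.
2 | 108, and φ(2) = 2 − 1 = 1.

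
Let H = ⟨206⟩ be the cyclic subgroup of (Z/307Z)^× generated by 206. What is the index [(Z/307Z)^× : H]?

3

The order of 206 must divide φ(307) = 307 − 1 = 306 = 2 · 3^2 · 17.
Divisors of 306: 1, 2, 3, 6, 9, 17, 18, 34, 51, 102, 153, 306.
Check 206^d mod 307 for each divisor in increasing order:
206^1 ≡ 206 (mod 307)
206^2 ≡ 70 (mod 307)
206^3 ≡ 298 (mod 307)
206^6 ≡ 81 (mod 307)
206^9 ≡ 192 (mod 307)
206^17 ≡ 18 (mod 307)
206^18 ≡ 24 (mod 307)
206^34 ≡ 17 (mod 307)
206^51 ≡ 306 (mod 307)
206^102 ≡ 1 (mod 307) ✓
Thus |⟨206⟩| = ord(206) = 102.
Index = |(Z/307Z)^×| / |⟨206⟩| = 306 / 102 = 3.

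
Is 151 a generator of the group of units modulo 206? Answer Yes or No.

Yes

φ(206) = φ(2)·φ(103) = 1·102 = 102 = 2 · 3 · 17.
151 is a primitive root mod 206 iff 151^(φ(206)/q) ≢ 1 for every prime q | φ(206), i.e. q ∈ {2, 3, 17}.
151^51 ≡ 205 (mod 206)  [q = 2: ≢ 1 ✓]
151^34 ≡ 149 (mod 206)  [q = 3: ≢ 1 ✓]
151^6 ≡ 179 (mod 206)  [q = 17: ≢ 1 ✓]
None equal 1, so ord_206(151) = 102: 151 is a primitive root.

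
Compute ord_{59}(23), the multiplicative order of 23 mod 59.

The order of 23 must divide φ(59) = 59 − 1 = 58 = 2 · 29.
Divisors of 58: 1, 2, 29, 58.
Evaluate successive powers at the divisors of 58:
23^1 ≡ 23 (mod 59)
23^2 ≡ 57 (mod 59)
23^29 ≡ 58 (mod 59)
23^58 ≡ 1 (mod 59) ✓
Therefore the multiplicative order of 23 modulo 59 is 58.

58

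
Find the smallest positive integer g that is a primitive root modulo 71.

7

φ(71) = 71 − 1 = 70 = 2 · 5 · 7.
Test candidates g = 2, 3, … against the prime factors q ∈ {2, 5, 7} of φ(71): g is a generator iff g^(70/q) ≢ 1 for every such q.
g = 2: 2^35 ≡ 1 — hits 1, so not a primitive root.
g = 3: 3^35 ≡ 1 — hits 1, so not a primitive root.
g = 4: 4^35 ≡ 1 — hits 1, so not a primitive root.
g = 5: 5^35 ≡ 1 — hits 1, so not a primitive root.
g = 6: 6^35 ≡ 1 — hits 1, so not a primitive root.
g = 7: 7^35 ≡ 70; 7^14 ≡ 54; 7^10 ≡ 45 — none is 1, so 7 is a primitive root.
So 7 is the smallest generator of (Z/71Z)^×.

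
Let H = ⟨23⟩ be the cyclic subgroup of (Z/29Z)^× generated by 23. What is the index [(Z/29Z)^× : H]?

ord(23) | φ(29) = 29 − 1 = 28 = 2^2 · 7.
Divisors of 28: 1, 2, 4, 7, 14, 28.
Check 23^d mod 29 for each divisor in increasing order:
23^1 ≡ 23 (mod 29)
23^2 ≡ 7 (mod 29)
23^4 ≡ 20 (mod 29)
23^7 ≡ 1 (mod 29) ✓
Thus |⟨23⟩| = ord(23) = 7.
[(Z/29Z)^× : ⟨23⟩] = 28/7 = 4.

4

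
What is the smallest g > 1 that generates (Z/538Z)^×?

3

φ(538) = φ(2)·φ(269) = 1·268 = 268 = 2^2 · 67.
g is a primitive root iff g^(268/q) ≢ 1 (mod 538) for each prime q ∈ {2, 67}.
g = 2: gcd(2, 538) = 2 > 1, not a unit — skip.
g = 3: 3^134 ≡ 537; 3^4 ≡ 81 — none is 1, so 3 is a primitive root.
The smallest primitive root modulo 538 is 3.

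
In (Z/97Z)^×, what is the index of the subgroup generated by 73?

4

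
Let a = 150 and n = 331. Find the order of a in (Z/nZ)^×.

5

Since 150 ∈ (Z/331Z)^×, its order divides φ(331) = 331 − 1 = 330 = 2 · 3 · 5 · 11.
Divisors of 330: 1, 2, 3, 5, 6, 10, 11, 15, 22, 30, 33, 55, 66, 110, 165, 330.
Check 150^d mod 331 for each divisor in increasing order:
150^1 ≡ 150 (mod 331)
150^2 ≡ 323 (mod 331)
150^3 ≡ 124 (mod 331)
150^5 ≡ 1 (mod 331) ✓
Hence ord(150) = 5.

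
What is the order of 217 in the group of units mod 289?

The order of 217 must divide φ(289) = φ(17^2) = 17·(17−1) = 272 = 2^4 · 17.
Divisors of 272: 1, 2, 4, 8, 16, 17, 34, 68, 136, 272.
Evaluate successive powers at the divisors of 272:
217^1 ≡ 217
217^2 ≡ 271
217^4 ≡ 35
217^8 ≡ 69
217^16 ≡ 137
217^17 ≡ 251
217^34 ≡ 288
217^68 ≡ 1
The smallest such exponent is 68, so the order of 217 is 68.

68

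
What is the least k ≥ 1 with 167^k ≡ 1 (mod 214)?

The order of 167 must divide φ(214) = φ(2)·φ(107) = 1·106 = 106 = 2 · 53.
Divisors of 106: 1, 2, 53, 106.
Evaluate successive powers at the divisors of 106:
167^1 ≡ 167 (mod 214)
167^2 ≡ 69 (mod 214)
167^53 ≡ 213 (mod 214)
167^106 ≡ 1 (mod 214) ✓
Therefore the multiplicative order of 167 modulo 214 is 106.

106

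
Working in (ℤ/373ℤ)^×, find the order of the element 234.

124

ord(234) | φ(373) = 373 − 1 = 372 = 2^2 · 3 · 31.
Divisors of 372: 1, 2, 3, 4, 6, 12, 31, 62, 93, 124, 186, 372.
Compute 234^d (mod 373) for the divisors d until we hit 1:
234^1 ≡ 234
234^2 ≡ 298
234^3 ≡ 354
234^4 ≡ 30
234^6 ≡ 361
234^12 ≡ 144
234^31 ≡ 104
234^62 ≡ 372
234^93 ≡ 269
234^124 ≡ 1
Therefore the multiplicative order of 234 modulo 373 is 124.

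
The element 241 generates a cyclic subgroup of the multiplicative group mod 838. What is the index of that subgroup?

The order of 241 must divide φ(838) = φ(2)·φ(419) = 1·418 = 418 = 2 · 11 · 19.
Divisors of 418: 1, 2, 11, 19, 22, 38, 209, 418.
Evaluate successive powers at the divisors of 418:
241^1 ≡ 241 (mod 838)
241^2 ≡ 259 (mod 838)
241^11 ≡ 359 (mod 838)
241^19 ≡ 119 (mod 838)
241^22 ≡ 667 (mod 838)
241^38 ≡ 753 (mod 838)
241^209 ≡ 837 (mod 838)
241^418 ≡ 1 (mod 838) ✓
Thus |⟨241⟩| = ord(241) = 418.
Index = |(Z/838Z)^×| / |⟨241⟩| = 418 / 418 = 1.

1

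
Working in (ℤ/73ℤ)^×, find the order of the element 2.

9

The order of 2 must divide φ(73) = 73 − 1 = 72 = 2^3 · 3^2.
Divisors of 72: 1, 2, 3, 4, 6, 8, 9, 12, 18, 24, 36, 72.
Test each divisor d:
2^1 ≡ 2 (mod 73)
2^2 ≡ 4 (mod 73)
2^3 ≡ 8 (mod 73)
2^4 ≡ 16 (mod 73)
2^6 ≡ 64 (mod 73)
2^8 ≡ 37 (mod 73)
2^9 ≡ 1 (mod 73) ✓
So ord_73(2) = 9.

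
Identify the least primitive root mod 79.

φ(79) = 79 − 1 = 78 = 2 · 3 · 13.
g is a primitive root iff g^(78/q) ≢ 1 (mod 79) for each prime q ∈ {2, 3, 13}.
g = 2: 2^39 ≡ 1 — hits 1, so not a primitive root.
g = 3: 3^39 ≡ 78; 3^26 ≡ 23; 3^6 ≡ 18 — none is 1, so 3 is a primitive root.
So 3 is the smallest generator of (Z/79Z)^×.

3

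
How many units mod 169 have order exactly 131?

0

φ(169) = φ(13^2) = 13·(13−1) = 156 = 2^2 · 3 · 13.
Since (Z/169Z)^× is cyclic of order 156, the number of elements of order d is φ(d) when d | 156 and 0 otherwise.
131 does not divide 156, so no element of (Z/169Z)^× has order 131.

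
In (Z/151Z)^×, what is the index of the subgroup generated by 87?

15

By Lagrange's theorem, ord_151(87) divides φ(151) = 151 − 1 = 150 = 2 · 3 · 5^2.
Divisors of 150: 1, 2, 3, 5, 6, 10, 15, 25, 30, 50, 75, 150.
Compute 87^d (mod 151) for the divisors d until we hit 1:
87^1 ≡ 87 (mod 151)
87^2 ≡ 19 (mod 151)
87^3 ≡ 143 (mod 151)
87^5 ≡ 150 (mod 151)
87^6 ≡ 64 (mod 151)
87^10 ≡ 1 (mod 151) ✓
Thus |⟨87⟩| = ord(87) = 10.
Index = |(Z/151Z)^×| / |⟨87⟩| = 150 / 10 = 15.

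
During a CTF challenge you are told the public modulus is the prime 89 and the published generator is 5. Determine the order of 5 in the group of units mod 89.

Since 5 ∈ (Z/89Z)^×, its order divides φ(89) = 89 − 1 = 88 = 2^3 · 11.
Divisors of 88: 1, 2, 4, 8, 11, 22, 44, 88.
Check 5^d mod 89 for each divisor in increasing order:
5^1 ≡ 5 (mod 89)
5^2 ≡ 25 (mod 89)
5^4 ≡ 2 (mod 89)
5^8 ≡ 4 (mod 89)
5^11 ≡ 55 (mod 89)
5^22 ≡ 88 (mod 89)
5^44 ≡ 1 (mod 89) ✓
Therefore the multiplicative order of 5 modulo 89 is 44.

44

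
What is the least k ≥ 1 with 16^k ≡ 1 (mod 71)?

35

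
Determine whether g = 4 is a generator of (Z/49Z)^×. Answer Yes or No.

No

φ(49) = φ(7^2) = 7·(7−1) = 42 = 2 · 3 · 7.
4 is a primitive root mod 49 iff 4^(φ(49)/q) ≢ 1 for every prime q | φ(49), i.e. q ∈ {2, 3, 7}.
4^21 ≡ 1 (mod 49)  [q = 2: ≡ 1 ✗]
4^14 ≡ 30 (mod 49)  [q = 3: ≢ 1 ✓]
4^6 ≡ 29 (mod 49)  [q = 7: ≢ 1 ✓]
Since 4^21 ≡ 1, the order of 4 divides 21 < 42, so 4 is not a primitive root.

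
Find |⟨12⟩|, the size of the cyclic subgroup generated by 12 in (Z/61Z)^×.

15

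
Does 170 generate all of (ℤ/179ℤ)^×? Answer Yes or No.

φ(179) = 179 − 1 = 178 = 2 · 89.
170 is a primitive root mod 179 iff 170^(φ(179)/q) ≢ 1 for every prime q | φ(179), i.e. q ∈ {2, 89}.
170^89 ≡ 178 (mod 179)  [q = 2: ≢ 1 ✓]
170^2 ≡ 81 (mod 179)  [q = 89: ≢ 1 ✓]
All checks pass, so 170 has order 178 and is a primitive root modulo 179.

Yes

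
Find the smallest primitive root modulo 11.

φ(11) = 11 − 1 = 10 = 2 · 5.
Test candidates g = 2, 3, … against the prime factors q ∈ {2, 5} of φ(11): g is a generator iff g^(10/q) ≢ 1 for every such q.
g = 2: 2^5 ≡ 10; 2^2 ≡ 4 — none is 1, so 2 is a primitive root.
Hence the least primitive root of 11 is 2.

2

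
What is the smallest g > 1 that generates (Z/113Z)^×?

3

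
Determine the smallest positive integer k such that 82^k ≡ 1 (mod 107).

106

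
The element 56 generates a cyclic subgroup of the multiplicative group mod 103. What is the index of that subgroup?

The order of 56 must divide φ(103) = 103 − 1 = 102 = 2 · 3 · 17.
Divisors of 102: 1, 2, 3, 6, 17, 34, 51, 102.
Evaluate successive powers at the divisors of 102:
56^1 ≡ 56
56^2 ≡ 46
56^3 ≡ 1
So ord_103(56) = 3, hence |⟨56⟩| = 3.
[(Z/103Z)^× : ⟨56⟩] = 102/3 = 34.

34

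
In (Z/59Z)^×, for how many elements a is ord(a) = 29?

28

φ(59) = 59 − 1 = 58 = 2 · 29.
In a cyclic group of order 58, there are φ(d) elements of order d for each divisor d of 58, and zero for non-divisors.
29 | 58, and φ(29) = 29 − 1 = 28.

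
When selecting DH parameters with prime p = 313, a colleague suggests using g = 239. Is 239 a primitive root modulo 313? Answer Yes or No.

φ(313) = 313 − 1 = 312 = 2^3 · 3 · 13.
An element g generates (Z/313Z)^× iff g^(312/q) ≢ 1 (mod 313) for each prime q ∈ {2, 3, 13}.
239^156 ≡ 312 (mod 313)  [q = 2: ≢ 1 ✓]
239^104 ≡ 98 (mod 313)  [q = 3: ≢ 1 ✓]
239^24 ≡ 277 (mod 313)  [q = 13: ≢ 1 ✓]
All checks pass, so 239 has order 312 and is a primitive root modulo 313.

Yes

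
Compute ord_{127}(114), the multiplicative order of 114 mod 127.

126

The order of 114 must divide φ(127) = 127 − 1 = 126 = 2 · 3^2 · 7.
Divisors of 126: 1, 2, 3, 6, 7, 9, 14, 18, 21, 42, 63, 126.
Test each divisor d:
114^1 ≡ 114 (mod 127)
114^2 ≡ 42 (mod 127)
114^3 ≡ 89 (mod 127)
114^6 ≡ 47 (mod 127)
114^7 ≡ 24 (mod 127)
114^9 ≡ 119 (mod 127)
114^14 ≡ 68 (mod 127)
114^18 ≡ 64 (mod 127)
114^21 ≡ 108 (mod 127)
114^42 ≡ 107 (mod 127)
114^63 ≡ 126 (mod 127)
114^126 ≡ 1 (mod 127) ✓
The smallest such exponent is 126, so the order of 114 is 126.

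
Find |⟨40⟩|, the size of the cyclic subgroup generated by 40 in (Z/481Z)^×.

By Lagrange's theorem, ord_481(40) divides φ(481) = φ(13·37) = (13−1)·(37−1) = 12·36 = 432 = 2^4 · 3^3.
Divisors of 432: 1, 2, 3, 4, 6, 8, 9, 12, 16, 18, 24, 27, 36, 48, 54, 72, 108, 144, 216, 432.
Compute 40^d (mod 481) for the divisors d until we hit 1:
40^1 ≡ 40
40^2 ≡ 157
40^3 ≡ 27
40^4 ≡ 118
40^6 ≡ 248
40^8 ≡ 456
40^9 ≡ 443
40^12 ≡ 417
40^16 ≡ 144
40^18 ≡ 1
Therefore the multiplicative order of 40 modulo 481 is 18.

18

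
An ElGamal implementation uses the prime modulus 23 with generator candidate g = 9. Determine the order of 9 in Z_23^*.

11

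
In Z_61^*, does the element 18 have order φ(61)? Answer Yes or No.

Yes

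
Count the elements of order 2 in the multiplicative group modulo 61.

φ(61) = 61 − 1 = 60 = 2^2 · 3 · 5.
Since (Z/61Z)^× is cyclic of order 60, the number of elements of order d is φ(d) when d | 60 and 0 otherwise.
2 | 60, and φ(2) = 2 − 1 = 1.

1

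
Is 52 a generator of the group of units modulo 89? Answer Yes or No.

No

φ(89) = 89 − 1 = 88 = 2^3 · 11.
An element g generates (Z/89Z)^× iff g^(88/q) ≢ 1 (mod 89) for each prime q ∈ {2, 11}.
52^44 ≡ 88 (mod 89)  [q = 2: ≢ 1 ✓]
52^8 ≡ 1 (mod 89)  [q = 11: ≡ 1 ✗]
52^8 ≡ 1 shows ord(52) | 8, strictly less than φ(89); not a primitive root.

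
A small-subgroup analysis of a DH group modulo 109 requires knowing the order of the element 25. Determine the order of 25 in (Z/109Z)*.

27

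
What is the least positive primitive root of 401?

φ(401) = 401 − 1 = 400 = 2^4 · 5^2.
Test candidates g = 2, 3, … against the prime factors q ∈ {2, 5} of φ(401): g is a generator iff g^(400/q) ≢ 1 for every such q.
g = 2: 2^200 ≡ 1 — hits 1, so not a primitive root.
g = 3: 3^200 ≡ 400; 3^80 ≡ 72 — none is 1, so 3 is a primitive root.
Hence the least primitive root of 401 is 3.

3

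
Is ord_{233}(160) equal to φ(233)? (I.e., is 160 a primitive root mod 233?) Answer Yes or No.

Yes

φ(233) = 233 − 1 = 232 = 2^3 · 29.
Test 160^(232/q) mod 233 for each prime factor q of 232:
160^116 ≡ 232 (mod 233)  [q = 2: ≢ 1 ✓]
160^8 ≡ 92 (mod 233)  [q = 29: ≢ 1 ✓]
None equal 1, so ord_233(160) = 232: 160 is a primitive root.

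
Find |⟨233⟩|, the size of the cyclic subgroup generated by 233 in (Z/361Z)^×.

171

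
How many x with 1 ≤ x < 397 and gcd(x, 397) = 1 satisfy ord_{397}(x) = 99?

60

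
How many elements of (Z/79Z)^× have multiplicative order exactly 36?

φ(79) = 79 − 1 = 78 = 2 · 3 · 13.
Since (Z/79Z)^× is cyclic of order 78, the number of elements of order d is φ(d) when d | 78 and 0 otherwise.
Since 36 ∤ 78, the count is 0.

0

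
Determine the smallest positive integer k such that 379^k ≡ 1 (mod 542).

Since 379 ∈ (Z/542Z)^×, its order divides φ(542) = φ(2)·φ(271) = 1·270 = 270 = 2 · 3^3 · 5.
Divisors of 270: 1, 2, 3, 5, 6, 9, 10, 15, 18, 27, 30, 45, 54, 90, 135, 270.
Test each divisor d:
379^1 ≡ 379 (mod 542)
379^2 ≡ 11 (mod 542)
379^3 ≡ 375 (mod 542)
379^5 ≡ 331 (mod 542)
379^6 ≡ 247 (mod 542)
379^9 ≡ 485 (mod 542)
379^10 ≡ 77 (mod 542)
379^15 ≡ 13 (mod 542)
379^18 ≡ 539 (mod 542)
379^27 ≡ 171 (mod 542)
379^30 ≡ 169 (mod 542)
379^45 ≡ 29 (mod 542)
379^54 ≡ 515 (mod 542)
379^90 ≡ 299 (mod 542)
379^135 ≡ 541 (mod 542)
379^270 ≡ 1 (mod 542) ✓
So ord_542(379) = 270.

270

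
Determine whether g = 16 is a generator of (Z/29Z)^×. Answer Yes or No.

No

φ(29) = 29 − 1 = 28 = 2^2 · 7.
Test 16^(28/q) mod 29 for each prime factor q of 28:
16^14 ≡ 1 (mod 29)  [q = 2: ≡ 1 ✗]
16^4 ≡ 25 (mod 29)  [q = 7: ≢ 1 ✓]
16^14 ≡ 1 shows ord(16) | 14, strictly less than φ(29); not a primitive root.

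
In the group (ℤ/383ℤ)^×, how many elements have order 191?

190

φ(383) = 383 − 1 = 382 = 2 · 191.
Since (Z/383Z)^× is cyclic of order 382, the number of elements of order d is φ(d) when d | 382 and 0 otherwise.
191 | 382, and φ(191) = 191 − 1 = 190.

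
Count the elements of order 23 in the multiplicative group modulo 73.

0

φ(73) = 73 − 1 = 72 = 2^3 · 3^2.
In a cyclic group of order 72, there are φ(d) elements of order d for each divisor d of 72, and zero for non-divisors.
Here 72 is not a multiple of 23, so there are no elements of order 23.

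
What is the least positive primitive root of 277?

5

φ(277) = 277 − 1 = 276 = 2^2 · 3 · 23.
Test candidates g = 2, 3, … against the prime factors q ∈ {2, 3, 23} of φ(277): g is a generator iff g^(276/q) ≢ 1 for every such q.
g = 2: 2^138 ≡ 276; 2^92 ≡ 1 — hits 1, so not a primitive root.
g = 3: 3^138 ≡ 1 — hits 1, so not a primitive root.
g = 4: 4^138 ≡ 1 — hits 1, so not a primitive root.
g = 5: 5^138 ≡ 276; 5^92 ≡ 116; 5^12 ≡ 27 — none is 1, so 5 is a primitive root.
So 5 is the smallest generator of (Z/277Z)^×.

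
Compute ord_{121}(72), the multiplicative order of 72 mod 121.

110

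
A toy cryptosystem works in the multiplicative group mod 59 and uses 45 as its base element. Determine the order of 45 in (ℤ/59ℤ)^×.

29

The order of 45 must divide φ(59) = 59 − 1 = 58 = 2 · 29.
Divisors of 58: 1, 2, 29, 58.
Test each divisor d:
45^1 ≡ 45 (mod 59)
45^2 ≡ 19 (mod 59)
45^29 ≡ 1 (mod 59) ✓
Hence ord(45) = 29.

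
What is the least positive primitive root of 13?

φ(13) = 13 − 1 = 12 = 2^2 · 3.
Test candidates g = 2, 3, … against the prime factors q ∈ {2, 3} of φ(13): g is a generator iff g^(12/q) ≢ 1 for every such q.
g = 2: 2^6 ≡ 12; 2^4 ≡ 3 — none is 1, so 2 is a primitive root.
Hence the least primitive root of 13 is 2.

2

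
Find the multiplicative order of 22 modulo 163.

27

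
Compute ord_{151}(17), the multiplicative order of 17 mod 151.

By Lagrange's theorem, ord_151(17) divides φ(151) = 151 − 1 = 150 = 2 · 3 · 5^2.
Divisors of 150: 1, 2, 3, 5, 6, 10, 15, 25, 30, 50, 75, 150.
Check 17^d mod 151 for each divisor in increasing order:
17^1 ≡ 17 (mod 151)
17^2 ≡ 138 (mod 151)
17^3 ≡ 81 (mod 151)
17^5 ≡ 4 (mod 151)
17^6 ≡ 68 (mod 151)
17^10 ≡ 16 (mod 151)
17^15 ≡ 64 (mod 151)
17^25 ≡ 118 (mod 151)
17^30 ≡ 19 (mod 151)
17^50 ≡ 32 (mod 151)
17^75 ≡ 1 (mod 151) ✓
Therefore the multiplicative order of 17 modulo 151 is 75.

75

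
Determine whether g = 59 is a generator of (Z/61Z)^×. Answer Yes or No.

Yes

φ(61) = 61 − 1 = 60 = 2^2 · 3 · 5.
59 is a primitive root mod 61 iff 59^(φ(61)/q) ≢ 1 for every prime q | φ(61), i.e. q ∈ {2, 3, 5}.
59^30 ≡ 60 (mod 61)  [q = 2: ≢ 1 ✓]
59^20 ≡ 47 (mod 61)  [q = 3: ≢ 1 ✓]
59^12 ≡ 9 (mod 61)  [q = 5: ≢ 1 ✓]
Every test exponent gives a nontrivial residue, hence 59 generates the full group.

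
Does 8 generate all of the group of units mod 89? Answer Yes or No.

φ(89) = 89 − 1 = 88 = 2^3 · 11.
8 is a primitive root mod 89 iff 8^(φ(89)/q) ≢ 1 for every prime q | φ(89), i.e. q ∈ {2, 11}.
8^44 ≡ 1 (mod 89)  [q = 2: ≡ 1 ✗]
8^8 ≡ 4 (mod 89)  [q = 11: ≢ 1 ✓]
8^44 ≡ 1 shows ord(8) | 44, strictly less than φ(89); not a primitive root.

No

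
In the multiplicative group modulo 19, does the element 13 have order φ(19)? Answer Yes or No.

Yes

φ(19) = 19 − 1 = 18 = 2 · 3^2.
An element g generates (Z/19Z)^× iff g^(18/q) ≢ 1 (mod 19) for each prime q ∈ {2, 3}.
13^9 ≡ 18 (mod 19)  [q = 2: ≢ 1 ✓]
13^6 ≡ 11 (mod 19)  [q = 3: ≢ 1 ✓]
All checks pass, so 13 has order 18 and is a primitive root modulo 19.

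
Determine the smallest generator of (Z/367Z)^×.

6

φ(367) = 367 − 1 = 366 = 2 · 3 · 61.
g is a primitive root iff g^(366/q) ≢ 1 (mod 367) for each prime q ∈ {2, 3, 61}.
g = 2: 2^183 ≡ 1 — hits 1, so not a primitive root.
g = 3: 3^183 ≡ 366; 3^122 ≡ 1 — hits 1, so not a primitive root.
g = 4: 4^183 ≡ 1 — hits 1, so not a primitive root.
g = 5: 5^183 ≡ 366; 5^122 ≡ 1 — hits 1, so not a primitive root.
g = 6: 6^183 ≡ 366; 6^122 ≡ 283; 6^6 ≡ 47 — none is 1, so 6 is a primitive root.
So 6 is the smallest generator of (Z/367Z)^×.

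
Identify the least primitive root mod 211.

2

φ(211) = 211 − 1 = 210 = 2 · 3 · 5 · 7.
g is a primitive root iff g^(210/q) ≢ 1 (mod 211) for each prime q ∈ {2, 3, 5, 7}.
g = 2: 2^105 ≡ 210; 2^70 ≡ 196; 2^42 ≡ 107; 2^30 ≡ 171 — none is 1, so 2 is a primitive root.
The smallest primitive root modulo 211 is 2.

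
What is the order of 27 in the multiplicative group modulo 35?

4

The order of 27 must divide φ(35) = φ(5·7) = (5−1)·(7−1) = 4·6 = 24 = 2^3 · 3.
Divisors of 24: 1, 2, 3, 4, 6, 8, 12, 24.
Compute 27^d (mod 35) for the divisors d until we hit 1:
27^1 ≡ 27
27^2 ≡ 29
27^3 ≡ 13
27^4 ≡ 1
The smallest such exponent is 4, so the order of 27 is 4.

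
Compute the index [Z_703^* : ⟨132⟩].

36

By Lagrange's theorem, ord_703(132) divides φ(703) = φ(19·37) = (19−1)·(37−1) = 18·36 = 648 = 2^3 · 3^4.
Divisors of 648: 1, 2, 3, 4, 6, 8, 9, 12, 18, 24, 27, 36, 54, 72, 81, 108, 162, 216, 324, 648.
Test each divisor d:
132^1 ≡ 132 (mod 703)
132^2 ≡ 552 (mod 703)
132^3 ≡ 455 (mod 703)
132^4 ≡ 305 (mod 703)
132^6 ≡ 343 (mod 703)
132^8 ≡ 229 (mod 703)
132^9 ≡ 702 (mod 703)
132^12 ≡ 248 (mod 703)
132^18 ≡ 1 (mod 703) ✓
Thus |⟨132⟩| = ord(132) = 18.
Index = |(Z/703Z)^×| / |⟨132⟩| = 648 / 18 = 36.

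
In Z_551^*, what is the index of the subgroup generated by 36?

Since 36 ∈ (Z/551Z)^×, its order divides φ(551) = φ(19·29) = (19−1)·(29−1) = 18·28 = 504 = 2^3 · 3^2 · 7.
Divisors of 504: 1, 2, 3, 4, 6, 7, 8, 9, 12, 14, 18, 21, 24, 28, 36, 42, 56, 63, 72, 84, 126, 168, 252, 504.
Evaluate successive powers at the divisors of 504:
36^1 ≡ 36 (mod 551)
36^2 ≡ 194 (mod 551)
36^3 ≡ 372 (mod 551)
36^4 ≡ 168 (mod 551)
36^6 ≡ 83 (mod 551)
36^7 ≡ 233 (mod 551)
36^8 ≡ 123 (mod 551)
36^9 ≡ 20 (mod 551)
36^12 ≡ 277 (mod 551)
36^14 ≡ 291 (mod 551)
36^18 ≡ 400 (mod 551)
36^21 ≡ 30 (mod 551)
36^24 ≡ 140 (mod 551)
36^28 ≡ 378 (mod 551)
36^36 ≡ 210 (mod 551)
36^42 ≡ 349 (mod 551)
36^56 ≡ 175 (mod 551)
36^63 ≡ 1 (mod 551) ✓
Thus |⟨36⟩| = ord(36) = 63.
Index = |(Z/551Z)^×| / |⟨36⟩| = 504 / 63 = 8.

8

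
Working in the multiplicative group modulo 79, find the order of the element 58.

26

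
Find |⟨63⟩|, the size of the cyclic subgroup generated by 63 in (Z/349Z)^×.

348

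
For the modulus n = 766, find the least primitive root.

5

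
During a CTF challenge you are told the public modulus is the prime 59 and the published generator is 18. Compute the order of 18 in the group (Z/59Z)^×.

ord(18) | φ(59) = 59 − 1 = 58 = 2 · 29.
Divisors of 58: 1, 2, 29, 58.
Check 18^d mod 59 for each divisor in increasing order:
18^1 ≡ 18
18^2 ≡ 29
18^29 ≡ 58
18^58 ≡ 1
Therefore the multiplicative order of 18 modulo 59 is 58.

58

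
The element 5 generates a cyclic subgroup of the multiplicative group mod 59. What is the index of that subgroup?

2

ord(5) | φ(59) = 59 − 1 = 58 = 2 · 29.
Divisors of 58: 1, 2, 29, 58.
Check 5^d mod 59 for each divisor in increasing order:
5^1 ≡ 5 (mod 59)
5^2 ≡ 25 (mod 59)
5^29 ≡ 1 (mod 59) ✓
So ord_59(5) = 29, hence |⟨5⟩| = 29.
Index = |(Z/59Z)^×| / |⟨5⟩| = 58 / 29 = 2.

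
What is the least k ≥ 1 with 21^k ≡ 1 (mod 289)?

68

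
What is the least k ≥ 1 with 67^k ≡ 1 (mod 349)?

The order of 67 must divide φ(349) = 349 − 1 = 348 = 2^2 · 3 · 29.
Divisors of 348: 1, 2, 3, 4, 6, 12, 29, 58, 87, 116, 174, 348.
Check 67^d mod 349 for each divisor in increasing order:
67^1 ≡ 67
67^2 ≡ 301
67^3 ≡ 274
67^4 ≡ 210
67^6 ≡ 41
67^12 ≡ 285
67^29 ≡ 1
Hence ord(67) = 29.

29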